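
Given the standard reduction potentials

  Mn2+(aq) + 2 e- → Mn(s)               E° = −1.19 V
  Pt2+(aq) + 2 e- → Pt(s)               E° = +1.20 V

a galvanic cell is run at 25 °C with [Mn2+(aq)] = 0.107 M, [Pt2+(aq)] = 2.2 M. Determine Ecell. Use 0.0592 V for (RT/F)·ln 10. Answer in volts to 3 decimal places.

+2.429 V

The Pt²⁺/Pt couple has the more positive E°, so it is the cathode; Mn²⁺/Mn is the anode.
E°cell = E°cat − E°an = +1.20 − (−1.19) = +2.39 V; n = 2.
Balancing gives Pt2+(aq) + Mn(s) → Pt(s) + Mn2+(aq); hence Q = [Mn2+(aq)] / [Pt2+(aq)] = 0.0486 (log Q = −1.313).
By the Nernst equation, E = +2.39 − (0.0592/2)·(−1.313) = +2.429 V.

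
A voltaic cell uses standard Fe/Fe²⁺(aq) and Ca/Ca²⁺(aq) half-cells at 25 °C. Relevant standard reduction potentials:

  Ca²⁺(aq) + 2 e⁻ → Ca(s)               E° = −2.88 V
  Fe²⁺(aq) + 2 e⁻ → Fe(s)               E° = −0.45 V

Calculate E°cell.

+2.43 V

The Fe²⁺/Fe couple has the higher E°, so Fe ion is reduced (cathode) and Ca is oxidized (anode).
E°cell = E°(cathode) − E°(anode) = −0.45 − (−2.88) = +2.43 V.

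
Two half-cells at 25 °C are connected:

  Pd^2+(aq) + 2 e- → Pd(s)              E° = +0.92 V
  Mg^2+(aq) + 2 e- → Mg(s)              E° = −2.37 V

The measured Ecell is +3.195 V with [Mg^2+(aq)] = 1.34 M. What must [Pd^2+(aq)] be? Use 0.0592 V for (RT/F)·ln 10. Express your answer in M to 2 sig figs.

0.00083 M

Pd²⁺/Pd is the cathode (higher E°); E°cell = +0.92 − (−2.37) = +3.29 V with n = 2.
From the Nernst equation, log Q = n(E° − E)/0.0592 = 2·(+3.29 − (+3.195))/0.0592 = 3.209.
The balanced reaction is Pd^2+(aq) + Mg(s) → Pd(s) + Mg^2+(aq), so Q = [Mg^2+(aq)] / [Pd^2+(aq)].
Substituting the known concentrations and solving, log [Pd^2+(aq)] = −3.082 and [Pd^2+(aq)] = 0.00083 M.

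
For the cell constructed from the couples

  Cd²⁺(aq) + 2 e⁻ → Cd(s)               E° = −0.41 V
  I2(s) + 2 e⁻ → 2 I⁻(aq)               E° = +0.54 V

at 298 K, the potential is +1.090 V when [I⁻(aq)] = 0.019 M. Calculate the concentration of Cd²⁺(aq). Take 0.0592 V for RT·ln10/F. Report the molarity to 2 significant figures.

The I₂/I⁻ couple has the larger reduction potential, so it is the cathode: E°cell = +0.54 − (−0.41) = +0.95 V and n = 2.
Since E = E° − (0.0592/n)·log Q, log Q = n(E° − E)/0.0592 = −4.730.
Balancing electrons gives I2(s) + Cd(s) → 2 I⁻(aq) + Cd²⁺(aq); thus Q = [I⁻(aq)]^2·[Cd²⁺(aq)].
Substituting the known concentrations and solving, log [Cd²⁺(aq)] = −1.288 and [Cd²⁺(aq)] = 0.052 M.

0.052 M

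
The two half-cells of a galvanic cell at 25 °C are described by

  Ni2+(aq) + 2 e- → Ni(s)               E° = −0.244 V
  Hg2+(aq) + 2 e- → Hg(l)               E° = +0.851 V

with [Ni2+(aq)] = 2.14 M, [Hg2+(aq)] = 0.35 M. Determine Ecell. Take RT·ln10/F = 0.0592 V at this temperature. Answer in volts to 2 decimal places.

+1.07 V

Hg²⁺/Hg is reduced (cathode, E° = +0.851 V) and Ni²⁺/Ni is oxidized (anode).
E°cell = E°cat − E°an = +0.851 − (−0.244) = +1.095 V; n = 2.
Balancing gives Hg2+(aq) + Ni(s) → Hg(l) + Ni2+(aq); hence Q = [Ni2+(aq)] / [Hg2+(aq)] = 6.11 (log Q = 0.786).
E = E° − (0.0592/n)·log Q = +1.095 − (0.0592/2)(0.786) = +1.07 V.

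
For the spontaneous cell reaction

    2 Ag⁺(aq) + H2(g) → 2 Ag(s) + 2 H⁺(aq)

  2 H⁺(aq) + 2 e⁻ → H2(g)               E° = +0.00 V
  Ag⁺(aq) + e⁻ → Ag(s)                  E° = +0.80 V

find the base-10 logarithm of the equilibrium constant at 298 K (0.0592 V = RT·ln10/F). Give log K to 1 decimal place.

The Ag⁺/Ag couple is reduced (cathode); E°cell = +0.80 − (+0.00) = +0.80 V with n = 2.
At equilibrium E = 0, so log K = nE°cell / 0.0592 = (2)(+0.80) / 0.0592 = 27.0.

log K = 27.0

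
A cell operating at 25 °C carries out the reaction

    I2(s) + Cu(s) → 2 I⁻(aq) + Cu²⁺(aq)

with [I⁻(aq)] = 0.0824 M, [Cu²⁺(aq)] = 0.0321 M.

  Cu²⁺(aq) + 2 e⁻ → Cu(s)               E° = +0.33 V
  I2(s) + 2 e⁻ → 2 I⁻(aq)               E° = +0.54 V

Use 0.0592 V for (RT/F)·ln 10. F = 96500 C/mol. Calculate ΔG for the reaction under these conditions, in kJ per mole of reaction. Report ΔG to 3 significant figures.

The standard cell potential is +0.54 − (+0.33) = +0.21 V, with n = 2 electrons in the balanced equation.
The reaction quotient is [I⁻(aq)]^2·[Cu²⁺(aq)] = 0.000218; by Nernst, E = +0.21 − (0.0592/2)(−3.662) = +0.3184 V.
ΔG = −nFE = −(2)(96500)(+0.3184) J/mol = −61.5 kJ/mol.

−61.5 kJ/mol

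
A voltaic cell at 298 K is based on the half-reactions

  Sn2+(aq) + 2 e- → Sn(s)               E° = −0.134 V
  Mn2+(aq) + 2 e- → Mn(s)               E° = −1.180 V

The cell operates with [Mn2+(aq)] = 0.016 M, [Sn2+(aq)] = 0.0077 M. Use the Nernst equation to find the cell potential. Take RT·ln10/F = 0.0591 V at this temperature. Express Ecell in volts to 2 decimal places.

The Sn²⁺/Sn couple has the more positive E°, so it is the cathode; Mn²⁺/Mn is the anode.
E°cell = E°cat − E°an = −0.134 − (−1.180) = +1.046 V; n = 2.
The balanced reaction is Sn2+(aq) + Mn(s) → Sn(s) + Mn2+(aq), so Q = [Mn2+(aq)] / [Sn2+(aq)] = 2.08 and log Q = 0.318.
E = E° − (0.0591/n)·log Q = +1.046 − (0.0591/2)(0.318) = +1.04 V.

+1.04 V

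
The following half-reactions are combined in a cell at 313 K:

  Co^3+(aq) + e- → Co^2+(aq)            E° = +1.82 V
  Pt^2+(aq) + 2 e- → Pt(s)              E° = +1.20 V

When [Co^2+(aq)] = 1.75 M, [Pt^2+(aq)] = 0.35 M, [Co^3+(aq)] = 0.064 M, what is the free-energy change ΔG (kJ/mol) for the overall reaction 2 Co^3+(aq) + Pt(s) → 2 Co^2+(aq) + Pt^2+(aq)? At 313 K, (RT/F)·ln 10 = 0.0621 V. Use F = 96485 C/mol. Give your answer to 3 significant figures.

−105 kJ/mol

With Co³⁺/Co²⁺ reduced at the cathode, E°cell = +1.82 − (+1.20) = +0.62 V and n = 2.
Here Q = ([Co^2+(aq)]^2·[Pt^2+(aq)]) / [Co^3+(aq)]^2 = 262 (log Q = 2.418), giving E = +0.62 − (0.0621/2)·(2.418) = +0.5449 V.
Finally ΔG = −nFE = −(2)(96485 C/mol)(+0.5449 V) = −105 kJ/mol.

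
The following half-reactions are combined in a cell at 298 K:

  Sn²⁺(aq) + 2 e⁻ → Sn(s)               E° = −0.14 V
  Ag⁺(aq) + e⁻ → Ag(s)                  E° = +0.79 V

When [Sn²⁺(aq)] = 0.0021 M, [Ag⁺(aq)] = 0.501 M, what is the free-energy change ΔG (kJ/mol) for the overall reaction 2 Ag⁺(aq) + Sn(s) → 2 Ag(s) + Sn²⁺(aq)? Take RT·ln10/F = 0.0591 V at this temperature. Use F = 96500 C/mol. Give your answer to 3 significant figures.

−191 kJ/mol

The standard cell potential is +0.79 − (−0.14) = +0.93 V, with n = 2 electrons in the balanced equation.
The reaction quotient is [Sn²⁺(aq)] / [Ag⁺(aq)]^2 = 0.00837; by Nernst, E = +0.93 − (0.0591/2)(−2.077) = +0.9914 V.
Then ΔG = −nFE = −2 × 96500 × +0.9914 J/mol = −191 kJ/mol.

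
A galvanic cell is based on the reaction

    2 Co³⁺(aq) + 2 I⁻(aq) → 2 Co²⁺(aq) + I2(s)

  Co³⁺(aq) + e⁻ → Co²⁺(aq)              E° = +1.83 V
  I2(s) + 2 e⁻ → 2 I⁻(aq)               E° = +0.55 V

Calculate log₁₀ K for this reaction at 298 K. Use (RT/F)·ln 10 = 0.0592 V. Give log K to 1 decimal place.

The Co³⁺/Co²⁺ couple is reduced (cathode); E°cell = +1.83 − (+0.55) = +1.28 V with n = 2.
At equilibrium E = 0, so log K = nE°cell / 0.0592 = (2)(+1.28) / 0.0592 = 43.2.

log K = 43.2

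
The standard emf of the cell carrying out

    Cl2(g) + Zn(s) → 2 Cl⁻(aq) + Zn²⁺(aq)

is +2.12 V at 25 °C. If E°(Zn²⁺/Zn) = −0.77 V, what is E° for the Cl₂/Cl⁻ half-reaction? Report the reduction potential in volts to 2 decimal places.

In the reaction as written the Cl₂/Cl⁻ couple is reduced (cathode) and Zn²⁺/Zn is oxidized (anode), so E°cell = E°(Cl₂/Cl⁻) − E°(Zn²⁺/Zn).
E°(Cl₂/Cl⁻) = E°cell + E°(anode) = +2.12 + (−0.77) = +1.35 V.

+1.35 V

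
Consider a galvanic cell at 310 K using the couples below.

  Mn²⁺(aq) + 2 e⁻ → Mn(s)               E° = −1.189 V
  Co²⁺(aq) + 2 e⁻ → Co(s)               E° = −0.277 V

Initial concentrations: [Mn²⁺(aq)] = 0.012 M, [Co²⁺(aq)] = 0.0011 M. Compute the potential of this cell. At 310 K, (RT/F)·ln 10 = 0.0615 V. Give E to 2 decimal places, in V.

+0.88 V

Co²⁺/Co is reduced (cathode, E° = −0.277 V) and Mn²⁺/Mn is oxidized (anode).
The standard potential is −0.277 − (−1.189) = +0.912 V and the balanced reaction transfers n = 2 electrons.
The balanced reaction is Co²⁺(aq) + Mn(s) → Co(s) + Mn²⁺(aq), so Q = [Mn²⁺(aq)] / [Co²⁺(aq)] = 10.9 and log Q = 1.038.
Applying E = E° − (RT ln10/nF)·log Q gives +0.912 − (0.0615/2)(1.038) = +0.88 V.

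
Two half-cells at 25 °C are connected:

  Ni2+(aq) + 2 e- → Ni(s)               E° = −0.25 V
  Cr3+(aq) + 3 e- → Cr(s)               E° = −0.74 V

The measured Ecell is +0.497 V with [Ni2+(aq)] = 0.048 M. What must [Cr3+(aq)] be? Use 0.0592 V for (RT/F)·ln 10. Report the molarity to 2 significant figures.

Ni²⁺/Ni is the cathode (higher E°); E°cell = −0.25 − (−0.74) = +0.49 V with n = 6.
From the Nernst equation, log Q = n(E° − E)/0.0592 = 6·(+0.49 − (+0.497))/0.0592 = −0.709.
For 3 Ni2+(aq) + 2 Cr(s) → 3 Ni(s) + 2 Cr3+(aq), the reaction quotient is Q = [Cr3+(aq)]^2 / [Ni2+(aq)]^3.
Solving for the unknown gives log [Cr3+(aq)] = −2.333, so [Cr3+(aq)] ≈ 0.0046 M.

0.0046 M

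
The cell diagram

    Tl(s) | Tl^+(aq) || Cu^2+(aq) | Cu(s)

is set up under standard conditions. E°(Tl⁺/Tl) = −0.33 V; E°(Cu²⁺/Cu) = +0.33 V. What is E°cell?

By convention the left-hand electrode in cell notation is the anode (oxidation) and the right-hand electrode is the cathode (reduction).
E°cell = E°(right) − E°(left) = +0.33 − (−0.33) = +0.66 V.

+0.66 V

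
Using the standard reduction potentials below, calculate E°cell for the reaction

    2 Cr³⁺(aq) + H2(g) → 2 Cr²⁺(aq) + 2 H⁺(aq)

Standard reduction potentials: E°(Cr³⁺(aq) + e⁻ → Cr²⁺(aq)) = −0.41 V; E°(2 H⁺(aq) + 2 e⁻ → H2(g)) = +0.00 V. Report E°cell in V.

Cr³⁺(aq) gains electrons, so the Cr³⁺/Cr²⁺ couple is the cathode; the 2H⁺/H₂ couple is the anode.
E°cell = E°(cathode) − E°(anode) = −0.41 − (+0.00) = −0.41 V.

−0.41 V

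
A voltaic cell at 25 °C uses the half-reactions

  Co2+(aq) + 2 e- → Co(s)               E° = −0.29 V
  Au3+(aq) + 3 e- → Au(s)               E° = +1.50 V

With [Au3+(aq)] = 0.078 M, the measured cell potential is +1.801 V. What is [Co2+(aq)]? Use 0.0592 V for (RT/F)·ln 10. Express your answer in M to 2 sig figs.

Au³⁺/Au is the cathode (higher E°); E°cell = +1.50 − (−0.29) = +1.79 V with n = 6.
Rearranging E = E° − (0.0592/n)·log Q gives log Q = 6(+1.79 − (+1.801))/0.0592 = −1.115.
For 2 Au3+(aq) + 3 Co(s) → 2 Au(s) + 3 Co2+(aq), the reaction quotient is Q = [Co2+(aq)]^3 / [Au3+(aq)]^2.
Solving for the unknown gives log [Co2+(aq)] = −1.110, so [Co2+(aq)] ≈ 0.078 M.

0.078 M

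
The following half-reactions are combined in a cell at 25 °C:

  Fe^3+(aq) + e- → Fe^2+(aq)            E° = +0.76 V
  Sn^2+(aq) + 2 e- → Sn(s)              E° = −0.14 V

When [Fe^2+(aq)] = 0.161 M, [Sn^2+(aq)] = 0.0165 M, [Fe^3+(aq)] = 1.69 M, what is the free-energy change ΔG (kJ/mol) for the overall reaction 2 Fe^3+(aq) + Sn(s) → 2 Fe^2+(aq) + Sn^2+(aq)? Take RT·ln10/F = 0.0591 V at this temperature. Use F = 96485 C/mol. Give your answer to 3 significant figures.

−195 kJ/mol

E°cell = +0.76 − (−0.14) = +0.90 V; the balanced reaction transfers n = 2 electrons.
The reaction quotient is ([Fe^2+(aq)]^2·[Sn^2+(aq)]) / [Fe^3+(aq)]^2 = 0.00015; by Nernst, E = +0.90 − (0.0591/2)(−3.825) = +1.0130 V.
Finally ΔG = −nFE = −(2)(96485 C/mol)(+1.0130 V) = −195 kJ/mol.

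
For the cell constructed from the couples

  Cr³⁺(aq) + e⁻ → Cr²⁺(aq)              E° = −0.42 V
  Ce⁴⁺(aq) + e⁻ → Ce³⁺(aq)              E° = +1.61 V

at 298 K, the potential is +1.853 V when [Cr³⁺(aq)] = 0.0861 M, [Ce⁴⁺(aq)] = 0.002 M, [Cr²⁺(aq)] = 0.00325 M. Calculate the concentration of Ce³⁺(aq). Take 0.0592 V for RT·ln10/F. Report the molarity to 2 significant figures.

Ce⁴⁺/Ce³⁺ is the cathode (higher E°); E°cell = +1.61 − (−0.42) = +2.03 V with n = 1.
Rearranging E = E° − (0.0592/n)·log Q gives log Q = 1(+2.03 − (+1.853))/0.0592 = 2.990.
Balancing electrons gives Ce⁴⁺(aq) + Cr²⁺(aq) → Ce³⁺(aq) + Cr³⁺(aq); thus Q = ([Ce³⁺(aq)]·[Cr³⁺(aq)]) / ([Ce⁴⁺(aq)]·[Cr²⁺(aq)]).
Solving for the unknown gives log [Ce³⁺(aq)] = −1.132, so [Ce³⁺(aq)] ≈ 0.074 M.

0.074 M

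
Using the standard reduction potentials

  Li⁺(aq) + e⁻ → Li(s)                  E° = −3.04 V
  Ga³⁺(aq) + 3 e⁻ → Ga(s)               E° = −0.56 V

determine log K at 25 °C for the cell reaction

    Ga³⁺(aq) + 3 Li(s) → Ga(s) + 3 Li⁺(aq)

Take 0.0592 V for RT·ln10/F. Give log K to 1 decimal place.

The Ga³⁺/Ga couple is reduced (cathode); E°cell = −0.56 − (−3.04) = +2.48 V with n = 3.
At equilibrium E = 0, so log K = nE°cell / 0.0592 = (3)(+2.48) / 0.0592 = 125.7.

log K = 125.7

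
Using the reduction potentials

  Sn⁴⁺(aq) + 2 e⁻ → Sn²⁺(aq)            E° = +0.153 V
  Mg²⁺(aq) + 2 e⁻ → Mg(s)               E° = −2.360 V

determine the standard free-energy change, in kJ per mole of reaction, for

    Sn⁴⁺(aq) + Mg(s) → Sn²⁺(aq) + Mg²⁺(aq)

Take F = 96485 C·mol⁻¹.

In the reaction as written Sn⁴⁺(aq) is reduced, so the Sn⁴⁺/Sn²⁺ couple is the cathode and Mg²⁺/Mg is the anode.
E°cell = +0.153 − (−2.360) = +2.513 V; balancing electrons gives n = 2.
ΔG° = −nFE°cell = −(2)(96485)(+2.513) J/mol = −485 kJ/mol.

−485 kJ/mol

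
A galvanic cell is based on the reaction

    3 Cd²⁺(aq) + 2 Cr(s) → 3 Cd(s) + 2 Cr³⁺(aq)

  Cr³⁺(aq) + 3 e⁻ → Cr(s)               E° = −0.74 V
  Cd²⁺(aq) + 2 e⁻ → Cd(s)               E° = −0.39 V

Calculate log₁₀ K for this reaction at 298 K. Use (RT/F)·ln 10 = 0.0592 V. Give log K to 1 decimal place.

log K = 35.5

The Cd²⁺/Cd couple is reduced (cathode); E°cell = −0.39 − (−0.74) = +0.35 V with n = 6.
At equilibrium E = 0, so log K = nE°cell / 0.0592 = (6)(+0.35) / 0.0592 = 35.5.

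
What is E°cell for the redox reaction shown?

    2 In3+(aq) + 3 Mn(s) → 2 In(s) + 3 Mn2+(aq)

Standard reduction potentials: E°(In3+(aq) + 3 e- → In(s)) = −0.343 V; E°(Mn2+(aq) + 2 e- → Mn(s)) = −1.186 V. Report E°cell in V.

+0.843 V

In the reaction as written, In3+(aq) is reduced (cathode) and Mn2+(aq) is produced by oxidation at the anode.
E°cell = E°(cathode) − E°(anode) = −0.343 − (−1.186) = +0.843 V.
The positive value indicates the reaction is spontaneous as written.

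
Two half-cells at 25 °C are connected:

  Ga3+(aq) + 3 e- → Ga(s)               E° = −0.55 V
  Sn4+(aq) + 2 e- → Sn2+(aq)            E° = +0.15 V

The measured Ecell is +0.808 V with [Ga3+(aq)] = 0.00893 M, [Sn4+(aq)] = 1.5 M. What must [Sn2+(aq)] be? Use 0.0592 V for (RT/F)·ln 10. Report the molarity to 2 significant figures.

0.0078 M

With Sn⁴⁺/Sn²⁺ at the cathode and Ga³⁺/Ga at the anode, E°cell = +0.15 − (−0.55) = +0.70 V (n = 6).
Rearranging E = E° − (0.0592/n)·log Q gives log Q = 6(+0.70 − (+0.808))/0.0592 = −10.946.
For 3 Sn4+(aq) + 2 Ga(s) → 3 Sn2+(aq) + 2 Ga3+(aq), the reaction quotient is Q = ([Sn2+(aq)]^3·[Ga3+(aq)]^2) / [Sn4+(aq)]^3.
Isolating [Sn2+(aq)] in Q = 10^{−10.946} yields log [Sn2+(aq)] = −2.106, i.e. 0.0078 M.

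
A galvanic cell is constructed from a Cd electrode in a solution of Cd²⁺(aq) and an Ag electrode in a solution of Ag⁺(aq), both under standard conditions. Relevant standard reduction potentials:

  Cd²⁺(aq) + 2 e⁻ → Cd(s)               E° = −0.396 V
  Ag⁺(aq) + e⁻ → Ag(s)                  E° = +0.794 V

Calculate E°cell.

+1.190 V

Of the two couples in this cell, the one with the more positive reduction potential is reduced at the cathode: here that is Ag⁺/Ag (+0.794 V); Cd²⁺/Cd (−0.396 V) is the anode.
E°cell = E°(cathode) − E°(anode) = +0.794 − (−0.396) = +1.190 V.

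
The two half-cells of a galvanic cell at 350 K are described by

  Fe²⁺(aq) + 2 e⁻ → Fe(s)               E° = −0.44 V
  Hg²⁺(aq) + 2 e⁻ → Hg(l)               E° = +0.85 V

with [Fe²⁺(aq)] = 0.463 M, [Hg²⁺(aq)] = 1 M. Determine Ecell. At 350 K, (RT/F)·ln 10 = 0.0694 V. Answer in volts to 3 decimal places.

+1.302 V

The Hg²⁺/Hg couple has the more positive E°, so it is the cathode; Fe²⁺/Fe is the anode.
E°cell = E°cat − E°an = +0.85 − (−0.44) = +1.29 V; n = 2.
For the overall reaction Hg²⁺(aq) + Fe(s) → Hg(l) + Fe²⁺(aq), Q = [Fe²⁺(aq)] / [Hg²⁺(aq)] = 0.463, giving log Q = −0.334.
By the Nernst equation, E = +1.29 − (0.0694/2)·(−0.334) = +1.302 V.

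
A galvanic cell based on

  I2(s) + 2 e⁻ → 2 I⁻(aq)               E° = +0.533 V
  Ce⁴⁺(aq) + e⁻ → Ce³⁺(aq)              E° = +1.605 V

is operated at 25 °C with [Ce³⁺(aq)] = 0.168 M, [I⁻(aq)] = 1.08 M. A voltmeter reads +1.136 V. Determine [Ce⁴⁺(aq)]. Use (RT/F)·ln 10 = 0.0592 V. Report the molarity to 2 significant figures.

The Ce⁴⁺/Ce³⁺ couple has the larger reduction potential, so it is the cathode: E°cell = +1.605 − (+0.533) = +1.072 V and n = 2.
Rearranging E = E° − (0.0592/n)·log Q gives log Q = 2(+1.072 − (+1.136))/0.0592 = −2.162.
The balanced reaction is 2 Ce⁴⁺(aq) + 2 I⁻(aq) → 2 Ce³⁺(aq) + I2(s), so Q = [Ce³⁺(aq)]^2 / ([Ce⁴⁺(aq)]^2·[I⁻(aq)]^2).
Solving for the unknown gives log [Ce⁴⁺(aq)] = 0.273, so [Ce⁴⁺(aq)] ≈ 1.9 M.

1.9 M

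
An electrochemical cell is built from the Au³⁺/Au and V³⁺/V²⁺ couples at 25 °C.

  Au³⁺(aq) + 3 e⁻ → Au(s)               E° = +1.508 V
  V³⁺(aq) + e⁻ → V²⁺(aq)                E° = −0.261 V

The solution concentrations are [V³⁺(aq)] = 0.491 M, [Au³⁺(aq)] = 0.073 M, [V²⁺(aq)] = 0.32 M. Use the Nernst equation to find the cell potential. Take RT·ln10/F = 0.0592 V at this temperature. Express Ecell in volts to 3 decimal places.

+1.736 V

Au³⁺/Au is reduced (cathode, E° = +1.508 V) and V³⁺/V²⁺ is oxidized (anode).
E°cell = +1.508 − (−0.261) = +1.769 V, with n = 3 electrons transferred.
The balanced reaction is Au³⁺(aq) + 3 V²⁺(aq) → Au(s) + 3 V³⁺(aq), so Q = [V³⁺(aq)]^3 / ([Au³⁺(aq)]·[V²⁺(aq)]^3) = 49.5 and log Q = 1.694.
Applying E = E° − (RT ln10/nF)·log Q gives +1.769 − (0.0592/3)(1.694) = +1.736 V.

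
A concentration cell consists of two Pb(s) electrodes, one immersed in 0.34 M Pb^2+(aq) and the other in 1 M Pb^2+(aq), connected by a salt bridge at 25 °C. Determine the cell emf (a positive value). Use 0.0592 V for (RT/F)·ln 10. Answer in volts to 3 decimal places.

0.014 V

For a concentration cell E°cell = 0, since both electrodes use the same couple.
The compartment with the higher Pb^2+(aq) concentration (1 M) acts as the cathode; ions are reduced there and produced at the dilute (0.34 M) anode.
With n = 2, Ecell = −(0.0592/2)·log([dilute]/[conc]) = −(0.0592/2)·log(0.34/1) = +0.014 V.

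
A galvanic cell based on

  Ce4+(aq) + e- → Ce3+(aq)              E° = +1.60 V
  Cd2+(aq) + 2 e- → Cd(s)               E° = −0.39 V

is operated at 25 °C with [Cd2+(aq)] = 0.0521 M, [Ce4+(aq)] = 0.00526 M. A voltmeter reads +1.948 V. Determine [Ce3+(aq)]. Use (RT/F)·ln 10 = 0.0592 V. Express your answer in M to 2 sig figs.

Ce⁴⁺/Ce³⁺ is the cathode (higher E°); E°cell = +1.60 − (−0.39) = +1.99 V with n = 2.
Since E = E° − (0.0592/n)·log Q, log Q = n(E° − E)/0.0592 = 1.419.
For 2 Ce4+(aq) + Cd(s) → 2 Ce3+(aq) + Cd2+(aq), the reaction quotient is Q = ([Ce3+(aq)]^2·[Cd2+(aq)]) / [Ce4+(aq)]^2.
Substituting the known concentrations and solving, log [Ce3+(aq)] = −0.928 and [Ce3+(aq)] = 0.12 M.

0.12 M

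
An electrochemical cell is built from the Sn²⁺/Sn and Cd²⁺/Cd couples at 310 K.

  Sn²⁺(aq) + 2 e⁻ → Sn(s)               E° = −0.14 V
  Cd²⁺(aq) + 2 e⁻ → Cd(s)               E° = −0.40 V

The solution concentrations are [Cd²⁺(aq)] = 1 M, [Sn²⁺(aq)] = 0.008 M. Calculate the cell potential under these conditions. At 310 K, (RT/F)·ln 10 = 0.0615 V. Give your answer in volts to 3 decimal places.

+0.196 V

The Sn²⁺/Sn couple has the more positive E°, so it is the cathode; Cd²⁺/Cd is the anode.
The standard potential is −0.14 − (−0.40) = +0.26 V and the balanced reaction transfers n = 2 electrons.
Balancing gives Sn²⁺(aq) + Cd(s) → Sn(s) + Cd²⁺(aq); hence Q = [Cd²⁺(aq)] / [Sn²⁺(aq)] = 125 (log Q = 2.097).
Applying E = E° − (RT ln10/nF)·log Q gives +0.26 − (0.0615/2)(2.097) = +0.196 V.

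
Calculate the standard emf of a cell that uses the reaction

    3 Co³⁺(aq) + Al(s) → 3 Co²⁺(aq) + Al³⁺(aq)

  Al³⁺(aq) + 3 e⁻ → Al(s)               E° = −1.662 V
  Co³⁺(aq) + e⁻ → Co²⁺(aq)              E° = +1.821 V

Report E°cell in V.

In the reaction as written, Co³⁺(aq) is reduced (cathode) and Al³⁺(aq) is produced by oxidation at the anode.
E°cell = E°(cathode) − E°(anode) = +1.821 − (−1.662) = +3.483 V.
The positive value indicates the reaction is spontaneous as written.

+3.483 V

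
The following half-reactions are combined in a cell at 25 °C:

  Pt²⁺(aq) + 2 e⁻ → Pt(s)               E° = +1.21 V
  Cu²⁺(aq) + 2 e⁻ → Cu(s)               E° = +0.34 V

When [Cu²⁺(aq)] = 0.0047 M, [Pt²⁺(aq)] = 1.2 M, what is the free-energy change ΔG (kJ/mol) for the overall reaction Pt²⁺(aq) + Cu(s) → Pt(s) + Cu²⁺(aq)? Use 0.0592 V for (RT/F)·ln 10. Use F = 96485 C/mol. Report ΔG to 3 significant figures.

−182 kJ/mol

The standard cell potential is +1.21 − (+0.34) = +0.87 V, with n = 2 electrons in the balanced equation.
The reaction quotient is [Cu²⁺(aq)] / [Pt²⁺(aq)] = 0.00392; by Nernst, E = +0.87 − (0.0592/2)(−2.407) = +0.9412 V.
ΔG = −nFE = −(2)(96485)(+0.9412) J/mol = −182 kJ/mol.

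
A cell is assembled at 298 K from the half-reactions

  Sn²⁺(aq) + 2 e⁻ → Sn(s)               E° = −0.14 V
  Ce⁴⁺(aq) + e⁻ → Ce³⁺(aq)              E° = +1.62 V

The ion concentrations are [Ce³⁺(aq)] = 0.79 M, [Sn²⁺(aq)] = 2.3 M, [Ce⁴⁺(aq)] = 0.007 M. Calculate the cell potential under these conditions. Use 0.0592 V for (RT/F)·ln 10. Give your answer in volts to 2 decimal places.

The Ce⁴⁺/Ce³⁺ couple has the more positive E°, so it is the cathode; Sn²⁺/Sn is the anode.
E°cell = E°cat − E°an = +1.62 − (−0.14) = +1.76 V; n = 2.
The balanced reaction is 2 Ce⁴⁺(aq) + Sn(s) → 2 Ce³⁺(aq) + Sn²⁺(aq), so Q = ([Ce³⁺(aq)]^2·[Sn²⁺(aq)]) / [Ce⁴⁺(aq)]^2 = 2.93×10^4 and log Q = 4.467.
E = E° − (0.0592/n)·log Q = +1.76 − (0.0592/2)(4.467) = +1.63 V.

+1.63 V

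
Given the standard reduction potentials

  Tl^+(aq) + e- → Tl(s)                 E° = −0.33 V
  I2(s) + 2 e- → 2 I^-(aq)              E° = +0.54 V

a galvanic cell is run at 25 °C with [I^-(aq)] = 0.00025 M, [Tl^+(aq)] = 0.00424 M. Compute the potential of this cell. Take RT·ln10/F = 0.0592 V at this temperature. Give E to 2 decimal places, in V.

I₂/I⁻ is reduced (cathode, E° = +0.54 V) and Tl⁺/Tl is oxidized (anode).
E°cell = +0.54 − (−0.33) = +0.87 V, with n = 2 electrons transferred.
The balanced reaction is I2(s) + 2 Tl(s) → 2 I^-(aq) + 2 Tl^+(aq), so Q = [I^-(aq)]^2·[Tl^+(aq)]^2 = 1.12×10^−12 and log Q = −11.949.
Applying E = E° − (RT ln10/nF)·log Q gives +0.87 − (0.0592/2)(−11.949) = +1.22 V.

+1.22 V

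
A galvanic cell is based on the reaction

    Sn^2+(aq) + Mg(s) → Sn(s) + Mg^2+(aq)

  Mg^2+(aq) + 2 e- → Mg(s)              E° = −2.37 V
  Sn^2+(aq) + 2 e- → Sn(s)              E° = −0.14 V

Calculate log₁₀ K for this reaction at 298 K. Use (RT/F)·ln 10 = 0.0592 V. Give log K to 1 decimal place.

log K = 75.3

The Sn²⁺/Sn couple is reduced (cathode); E°cell = −0.14 − (−2.37) = +2.23 V with n = 2.
At equilibrium E = 0, so log K = nE°cell / 0.0592 = (2)(+2.23) / 0.0592 = 75.3.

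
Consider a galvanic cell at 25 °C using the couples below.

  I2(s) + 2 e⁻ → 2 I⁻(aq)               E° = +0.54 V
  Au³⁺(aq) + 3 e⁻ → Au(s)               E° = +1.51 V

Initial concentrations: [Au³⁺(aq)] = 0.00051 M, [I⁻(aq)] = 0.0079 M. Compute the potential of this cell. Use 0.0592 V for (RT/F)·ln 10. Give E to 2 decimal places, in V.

+0.78 V

Au³⁺/Au is reduced (cathode, E° = +1.51 V) and I₂/I⁻ is oxidized (anode).
E°cell = E°cat − E°an = +1.51 − (+0.54) = +0.97 V; n = 6.
The balanced reaction is 2 Au³⁺(aq) + 6 I⁻(aq) → 2 Au(s) + 3 I2(s), so Q = 1 / ([Au³⁺(aq)]^2·[I⁻(aq)]^6) = 1.58×10^19 and log Q = 19.199.
E = E° − (0.0592/n)·log Q = +0.97 − (0.0592/6)(19.199) = +0.78 V.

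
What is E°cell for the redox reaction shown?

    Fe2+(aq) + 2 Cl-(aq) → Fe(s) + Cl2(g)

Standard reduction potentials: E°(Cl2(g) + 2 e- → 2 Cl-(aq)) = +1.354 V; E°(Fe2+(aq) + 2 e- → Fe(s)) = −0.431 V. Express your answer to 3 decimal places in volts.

−1.785 V

In the reaction as written, Fe2+(aq) is reduced (cathode) and Cl2(g) is produced by oxidation at the anode.
E°cell = E°(cathode) − E°(anode) = −0.431 − (+1.354) = −1.785 V.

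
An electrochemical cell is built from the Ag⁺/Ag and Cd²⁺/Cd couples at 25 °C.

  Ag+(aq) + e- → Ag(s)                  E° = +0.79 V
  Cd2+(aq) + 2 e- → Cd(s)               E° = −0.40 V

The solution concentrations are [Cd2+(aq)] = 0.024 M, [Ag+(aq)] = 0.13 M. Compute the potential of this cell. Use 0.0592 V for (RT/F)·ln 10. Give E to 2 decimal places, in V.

The Ag⁺/Ag couple has the more positive E°, so it is the cathode; Cd²⁺/Cd is the anode.
E°cell = E°cat − E°an = +0.79 − (−0.40) = +1.19 V; n = 2.
The balanced reaction is 2 Ag+(aq) + Cd(s) → 2 Ag(s) + Cd2+(aq), so Q = [Cd2+(aq)] / [Ag+(aq)]^2 = 1.42 and log Q = 0.152.
Applying E = E° − (RT ln10/nF)·log Q gives +1.19 − (0.0592/2)(0.152) = +1.19 V.

+1.19 V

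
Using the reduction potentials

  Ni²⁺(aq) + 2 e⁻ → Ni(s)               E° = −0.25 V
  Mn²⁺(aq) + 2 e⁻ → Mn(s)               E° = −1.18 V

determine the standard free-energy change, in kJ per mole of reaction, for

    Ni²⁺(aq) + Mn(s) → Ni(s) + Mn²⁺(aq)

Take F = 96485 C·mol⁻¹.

−179 kJ/mol

In the reaction as written Ni²⁺(aq) is reduced, so the Ni²⁺/Ni couple is the cathode and Mn²⁺/Mn is the anode.
E°cell = −0.25 − (−1.18) = +0.93 V; balancing electrons gives n = 2.
ΔG° = −nFE°cell = −(2)(96485)(+0.93) J/mol = −179 kJ/mol.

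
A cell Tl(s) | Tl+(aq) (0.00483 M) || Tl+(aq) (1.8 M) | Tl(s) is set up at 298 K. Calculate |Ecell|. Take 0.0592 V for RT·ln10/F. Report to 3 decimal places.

0.152 V

For a concentration cell E°cell = 0, since both electrodes use the same couple.
The compartment with the higher Tl+(aq) concentration (1.8 M) acts as the cathode; ions are reduced there and produced at the dilute (0.00483 M) anode.
With n = 1, Ecell = −(0.0592/1)·log([dilute]/[conc]) = −(0.0592/1)·log(0.00483/1.8) = +0.152 V.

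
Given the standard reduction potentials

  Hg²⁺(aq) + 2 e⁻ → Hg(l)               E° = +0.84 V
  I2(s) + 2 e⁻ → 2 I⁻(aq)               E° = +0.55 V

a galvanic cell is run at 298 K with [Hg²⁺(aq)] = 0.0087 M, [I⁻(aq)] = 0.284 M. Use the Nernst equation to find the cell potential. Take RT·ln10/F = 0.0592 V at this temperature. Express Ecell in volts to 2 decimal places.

+0.20 V

Since E°(Hg²⁺/Hg) > E°(I₂/I⁻), Hg²⁺/Hg serves as the cathode.
E°cell = E°cat − E°an = +0.84 − (+0.55) = +0.29 V; n = 2.
The balanced reaction is Hg²⁺(aq) + 2 I⁻(aq) → Hg(l) + I2(s), so Q = 1 / ([Hg²⁺(aq)]·[I⁻(aq)]^2) = 1.43×10^3 and log Q = 3.154.
By the Nernst equation, E = +0.29 − (0.0592/2)·(3.154) = +0.20 V.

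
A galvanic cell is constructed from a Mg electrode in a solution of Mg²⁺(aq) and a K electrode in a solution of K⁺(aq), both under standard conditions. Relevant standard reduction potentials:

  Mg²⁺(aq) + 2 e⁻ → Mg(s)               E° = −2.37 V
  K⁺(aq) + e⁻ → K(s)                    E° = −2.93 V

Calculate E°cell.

Of the two couples in this cell, the one with the more positive reduction potential is reduced at the cathode: here that is Mg²⁺/Mg (−2.37 V); K⁺/K (−2.93 V) is the anode.
E°cell = E°(cathode) − E°(anode) = −2.37 − (−2.93) = +0.56 V.

+0.56 V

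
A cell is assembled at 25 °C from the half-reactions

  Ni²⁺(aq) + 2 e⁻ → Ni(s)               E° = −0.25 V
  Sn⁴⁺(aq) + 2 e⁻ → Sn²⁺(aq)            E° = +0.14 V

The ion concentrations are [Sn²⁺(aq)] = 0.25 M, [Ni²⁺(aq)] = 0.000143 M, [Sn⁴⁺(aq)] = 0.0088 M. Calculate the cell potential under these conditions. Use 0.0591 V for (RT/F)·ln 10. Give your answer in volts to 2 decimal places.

The Sn⁴⁺/Sn²⁺ couple has the more positive E°, so it is the cathode; Ni²⁺/Ni is the anode.
E°cell = E°cat − E°an = +0.14 − (−0.25) = +0.39 V; n = 2.
Balancing gives Sn⁴⁺(aq) + Ni(s) → Sn²⁺(aq) + Ni²⁺(aq); hence Q = ([Sn²⁺(aq)]·[Ni²⁺(aq)]) / [Sn⁴⁺(aq)] = 0.00406 (log Q = −2.391).
E = E° − (0.0591/n)·log Q = +0.39 − (0.0591/2)(−2.391) = +0.46 V.

+0.46 V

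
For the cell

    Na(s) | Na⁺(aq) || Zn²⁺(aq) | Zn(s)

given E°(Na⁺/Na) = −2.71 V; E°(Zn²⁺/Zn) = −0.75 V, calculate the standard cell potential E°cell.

+1.96 V

By convention the left-hand electrode in cell notation is the anode (oxidation) and the right-hand electrode is the cathode (reduction).
E°cell = E°(right) − E°(left) = −0.75 − (−2.71) = +1.96 V.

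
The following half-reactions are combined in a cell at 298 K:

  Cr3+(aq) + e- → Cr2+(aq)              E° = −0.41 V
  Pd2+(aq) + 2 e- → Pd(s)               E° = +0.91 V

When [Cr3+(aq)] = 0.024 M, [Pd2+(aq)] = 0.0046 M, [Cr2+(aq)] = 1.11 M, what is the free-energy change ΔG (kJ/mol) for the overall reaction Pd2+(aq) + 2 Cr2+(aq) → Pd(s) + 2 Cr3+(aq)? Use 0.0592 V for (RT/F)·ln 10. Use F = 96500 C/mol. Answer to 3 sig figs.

−260 kJ/mol

With Pd²⁺/Pd reduced at the cathode, E°cell = +0.91 − (−0.41) = +1.32 V and n = 2.
Q = [Cr3+(aq)]^2 / ([Pd2+(aq)]·[Cr2+(aq)]^2) = 0.102, so log Q = −0.993 and E = +1.32 − (0.0592/2)(−0.993) = +1.3494 V.
Finally ΔG = −nFE = −(2)(96500 C/mol)(+1.3494 V) = −260 kJ/mol.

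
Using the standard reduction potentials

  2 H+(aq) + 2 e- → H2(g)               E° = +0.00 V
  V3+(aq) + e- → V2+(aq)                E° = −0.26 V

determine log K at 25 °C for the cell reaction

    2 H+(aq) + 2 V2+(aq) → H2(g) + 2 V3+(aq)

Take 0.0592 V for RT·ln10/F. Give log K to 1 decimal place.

log K = 8.8

The 2H⁺/H₂ couple is reduced (cathode); E°cell = +0.00 − (−0.26) = +0.26 V with n = 2.
At equilibrium E = 0, so log K = nE°cell / 0.0592 = (2)(+0.26) / 0.0592 = 8.8.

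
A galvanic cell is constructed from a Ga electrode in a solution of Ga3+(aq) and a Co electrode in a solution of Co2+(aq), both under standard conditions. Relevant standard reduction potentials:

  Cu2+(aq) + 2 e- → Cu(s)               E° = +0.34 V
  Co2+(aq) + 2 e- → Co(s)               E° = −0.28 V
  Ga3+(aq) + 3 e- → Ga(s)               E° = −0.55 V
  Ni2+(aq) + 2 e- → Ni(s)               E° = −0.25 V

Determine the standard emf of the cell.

The Co²⁺/Co couple has the higher E°, so Co ion is reduced (cathode) and Ga is oxidized (anode).
E°cell = E°(cathode) − E°(anode) = −0.28 − (−0.55) = +0.27 V.

+0.27 V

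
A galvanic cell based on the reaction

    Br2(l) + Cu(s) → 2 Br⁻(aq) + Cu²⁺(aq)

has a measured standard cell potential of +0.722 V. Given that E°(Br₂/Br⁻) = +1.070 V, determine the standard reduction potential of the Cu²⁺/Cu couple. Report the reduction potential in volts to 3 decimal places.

+0.348 V

In the reaction as written the Br₂/Br⁻ couple is reduced (cathode) and Cu²⁺/Cu is oxidized (anode), so E°cell = E°(Br₂/Br⁻) − E°(Cu²⁺/Cu).
E°(Cu²⁺/Cu) = E°(cathode) − E°cell = +1.070 − (+0.722) = +0.348 V.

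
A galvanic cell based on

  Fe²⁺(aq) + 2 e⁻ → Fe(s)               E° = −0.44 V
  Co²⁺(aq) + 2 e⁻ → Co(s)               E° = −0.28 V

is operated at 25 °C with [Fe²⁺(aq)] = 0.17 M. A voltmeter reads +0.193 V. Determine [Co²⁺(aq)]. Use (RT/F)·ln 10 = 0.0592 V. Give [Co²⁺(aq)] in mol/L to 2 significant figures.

With Co²⁺/Co at the cathode and Fe²⁺/Fe at the anode, E°cell = −0.28 − (−0.44) = +0.16 V (n = 2).
From the Nernst equation, log Q = n(E° − E)/0.0592 = 2·(+0.16 − (+0.193))/0.0592 = −1.115.
For Co²⁺(aq) + Fe(s) → Co(s) + Fe²⁺(aq), the reaction quotient is Q = [Fe²⁺(aq)] / [Co²⁺(aq)].
Substituting the known concentrations and solving, log [Co²⁺(aq)] = 0.345 and [Co²⁺(aq)] = 2.2 M.

2.2 M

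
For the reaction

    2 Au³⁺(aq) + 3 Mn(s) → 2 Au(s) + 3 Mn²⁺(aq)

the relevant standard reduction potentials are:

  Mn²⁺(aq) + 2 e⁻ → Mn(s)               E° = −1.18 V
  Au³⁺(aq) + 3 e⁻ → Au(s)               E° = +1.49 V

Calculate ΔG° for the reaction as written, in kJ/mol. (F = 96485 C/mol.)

−1546 kJ/mol

In the reaction as written Au³⁺(aq) is reduced, so the Au³⁺/Au couple is the cathode and Mn²⁺/Mn is the anode.
E°cell = +1.49 − (−1.18) = +2.67 V; balancing electrons gives n = 6.
ΔG° = −nFE°cell = −(6)(96485)(+2.67) J/mol = −1546 kJ/mol.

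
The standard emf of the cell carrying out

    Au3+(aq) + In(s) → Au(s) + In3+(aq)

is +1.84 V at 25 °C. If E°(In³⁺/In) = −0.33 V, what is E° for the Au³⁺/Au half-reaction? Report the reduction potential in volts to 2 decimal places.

+1.51 V

In the reaction as written the Au³⁺/Au couple is reduced (cathode) and In³⁺/In is oxidized (anode), so E°cell = E°(Au³⁺/Au) − E°(In³⁺/In).
E°(Au³⁺/Au) = E°cell + E°(anode) = +1.84 + (−0.33) = +1.51 V.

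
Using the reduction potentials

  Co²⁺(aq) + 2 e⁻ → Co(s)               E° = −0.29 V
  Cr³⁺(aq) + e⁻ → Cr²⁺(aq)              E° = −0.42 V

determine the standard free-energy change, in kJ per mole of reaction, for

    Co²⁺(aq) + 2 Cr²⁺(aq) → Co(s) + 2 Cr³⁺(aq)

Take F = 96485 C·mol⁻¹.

In the reaction as written Co²⁺(aq) is reduced, so the Co²⁺/Co couple is the cathode and Cr³⁺/Cr²⁺ is the anode.
E°cell = −0.29 − (−0.42) = +0.13 V; balancing electrons gives n = 2.
ΔG° = −nFE°cell = −(2)(96485)(+0.13) J/mol = −25.1 kJ/mol.

−25.1 kJ/mol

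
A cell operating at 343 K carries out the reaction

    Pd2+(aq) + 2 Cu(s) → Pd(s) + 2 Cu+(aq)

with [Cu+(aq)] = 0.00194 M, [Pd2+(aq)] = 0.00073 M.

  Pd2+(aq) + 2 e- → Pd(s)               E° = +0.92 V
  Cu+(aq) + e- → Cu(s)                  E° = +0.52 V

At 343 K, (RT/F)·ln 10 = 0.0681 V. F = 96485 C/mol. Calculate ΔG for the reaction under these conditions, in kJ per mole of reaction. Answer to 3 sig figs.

E°cell = +0.92 − (+0.52) = +0.40 V; the balanced reaction transfers n = 2 electrons.
Q = [Cu+(aq)]^2 / [Pd2+(aq)] = 0.00516, so log Q = −2.288 and E = +0.40 − (0.0681/2)(−2.288) = +0.4779 V.
Finally ΔG = −nFE = −(2)(96485 C/mol)(+0.4779 V) = −92.2 kJ/mol.

−92.2 kJ/mol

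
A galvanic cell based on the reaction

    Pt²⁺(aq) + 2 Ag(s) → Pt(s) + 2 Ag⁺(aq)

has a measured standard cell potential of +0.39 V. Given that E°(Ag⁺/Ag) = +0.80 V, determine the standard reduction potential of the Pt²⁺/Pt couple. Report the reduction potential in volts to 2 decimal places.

In the reaction as written the Pt²⁺/Pt couple is reduced (cathode) and Ag⁺/Ag is oxidized (anode), so E°cell = E°(Pt²⁺/Pt) − E°(Ag⁺/Ag).
E°(Pt²⁺/Pt) = E°cell + E°(anode) = +0.39 + (+0.80) = +1.19 V.

+1.19 V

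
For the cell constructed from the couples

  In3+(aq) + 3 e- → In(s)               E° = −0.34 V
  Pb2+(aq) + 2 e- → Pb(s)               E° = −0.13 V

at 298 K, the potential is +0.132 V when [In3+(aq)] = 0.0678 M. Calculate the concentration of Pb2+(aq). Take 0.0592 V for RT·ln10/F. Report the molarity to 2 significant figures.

Pb²⁺/Pb is the cathode (higher E°); E°cell = −0.13 − (−0.34) = +0.21 V with n = 6.
Rearranging E = E° − (0.0592/n)·log Q gives log Q = 6(+0.21 − (+0.132))/0.0592 = 7.905.
The balanced reaction is 3 Pb2+(aq) + 2 In(s) → 3 Pb(s) + 2 In3+(aq), so Q = [In3+(aq)]^2 / [Pb2+(aq)]^3.
Solving for the unknown gives log [Pb2+(aq)] = −3.414, so [Pb2+(aq)] ≈ 0.00039 M.

0.00039 M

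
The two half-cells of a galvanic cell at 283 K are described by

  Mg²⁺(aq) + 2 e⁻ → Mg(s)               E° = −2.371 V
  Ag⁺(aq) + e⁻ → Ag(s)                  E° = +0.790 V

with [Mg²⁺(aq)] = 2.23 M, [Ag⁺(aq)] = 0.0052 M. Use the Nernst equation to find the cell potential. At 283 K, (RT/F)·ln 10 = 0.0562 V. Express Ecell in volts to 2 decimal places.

Ag⁺/Ag is reduced (cathode, E° = +0.790 V) and Mg²⁺/Mg is oxidized (anode).
E°cell = +0.790 − (−2.371) = +3.161 V, with n = 2 electrons transferred.
The balanced reaction is 2 Ag⁺(aq) + Mg(s) → 2 Ag(s) + Mg²⁺(aq), so Q = [Mg²⁺(aq)] / [Ag⁺(aq)]^2 = 8.25×10^4 and log Q = 4.916.
Applying E = E° − (RT ln10/nF)·log Q gives +3.161 − (0.0562/2)(4.916) = +3.02 V.

+3.02 V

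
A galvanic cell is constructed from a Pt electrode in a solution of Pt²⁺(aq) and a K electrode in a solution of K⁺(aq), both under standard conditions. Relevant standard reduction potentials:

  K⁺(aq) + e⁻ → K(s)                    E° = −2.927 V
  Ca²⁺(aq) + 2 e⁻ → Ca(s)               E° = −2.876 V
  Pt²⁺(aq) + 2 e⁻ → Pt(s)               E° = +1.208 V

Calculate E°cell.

Of the two couples in this cell, the one with the more positive reduction potential is reduced at the cathode: here that is Pt²⁺/Pt (+1.208 V); K⁺/K (−2.927 V) is the anode.
E°cell = E°(cathode) − E°(anode) = +1.208 − (−2.927) = +4.135 V.

+4.135 V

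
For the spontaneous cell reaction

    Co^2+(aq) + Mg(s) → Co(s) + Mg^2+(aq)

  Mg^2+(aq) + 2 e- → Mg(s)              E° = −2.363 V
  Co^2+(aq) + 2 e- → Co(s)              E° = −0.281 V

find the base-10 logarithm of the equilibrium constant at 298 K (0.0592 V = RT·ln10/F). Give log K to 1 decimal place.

log K = 70.3

The Co²⁺/Co couple is reduced (cathode); E°cell = −0.281 − (−2.363) = +2.082 V with n = 2.
At equilibrium E = 0, so log K = nE°cell / 0.0592 = (2)(+2.082) / 0.0592 = 70.3.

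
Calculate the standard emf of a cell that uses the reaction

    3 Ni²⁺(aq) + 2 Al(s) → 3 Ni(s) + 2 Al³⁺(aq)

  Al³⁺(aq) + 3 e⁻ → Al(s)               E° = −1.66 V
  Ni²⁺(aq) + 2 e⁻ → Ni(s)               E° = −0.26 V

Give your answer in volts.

+1.40 V

In the reaction as written, Ni²⁺(aq) is reduced (cathode) and Al³⁺(aq) is produced by oxidation at the anode.
E°cell = E°(cathode) − E°(anode) = −0.26 − (−1.66) = +1.40 V.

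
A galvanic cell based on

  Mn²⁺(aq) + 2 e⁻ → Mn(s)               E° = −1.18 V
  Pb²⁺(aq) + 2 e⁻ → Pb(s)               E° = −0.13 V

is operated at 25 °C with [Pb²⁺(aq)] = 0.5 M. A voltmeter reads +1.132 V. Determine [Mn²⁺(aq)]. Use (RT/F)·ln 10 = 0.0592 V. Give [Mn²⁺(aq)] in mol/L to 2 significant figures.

0.00085 M

With Pb²⁺/Pb at the cathode and Mn²⁺/Mn at the anode, E°cell = −0.13 − (−1.18) = +1.05 V (n = 2).
Since E = E° − (0.0592/n)·log Q, log Q = n(E° − E)/0.0592 = −2.770.
The balanced reaction is Pb²⁺(aq) + Mn(s) → Pb(s) + Mn²⁺(aq), so Q = [Mn²⁺(aq)] / [Pb²⁺(aq)].
Isolating [Mn²⁺(aq)] in Q = 10^{−2.770} yields log [Mn²⁺(aq)] = −3.071, i.e. 0.00085 M.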